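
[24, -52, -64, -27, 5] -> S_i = Random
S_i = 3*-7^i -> [3, -21, 147, -1029, 7203]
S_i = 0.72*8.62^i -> [0.72, 6.21, 53.5, 461.16, 3975.22]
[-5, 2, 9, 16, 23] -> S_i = -5 + 7*i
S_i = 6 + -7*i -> [6, -1, -8, -15, -22]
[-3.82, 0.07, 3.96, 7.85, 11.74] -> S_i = -3.82 + 3.89*i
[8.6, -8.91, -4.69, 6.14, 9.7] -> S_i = Random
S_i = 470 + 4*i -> [470, 474, 478, 482, 486]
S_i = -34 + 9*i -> [-34, -25, -16, -7, 2]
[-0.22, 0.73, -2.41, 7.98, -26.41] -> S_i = -0.22*(-3.31)^i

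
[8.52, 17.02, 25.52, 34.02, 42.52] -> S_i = 8.52 + 8.50*i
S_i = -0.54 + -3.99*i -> [-0.54, -4.53, -8.52, -12.51, -16.5]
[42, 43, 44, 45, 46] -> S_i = 42 + 1*i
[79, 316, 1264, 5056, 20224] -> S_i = 79*4^i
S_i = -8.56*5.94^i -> [-8.56, -50.85, -302.03, -1794.04, -10656.62]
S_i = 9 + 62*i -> [9, 71, 133, 195, 257]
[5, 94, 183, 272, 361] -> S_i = 5 + 89*i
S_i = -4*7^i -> [-4, -28, -196, -1372, -9604]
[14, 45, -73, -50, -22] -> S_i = Random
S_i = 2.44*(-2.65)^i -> [2.44, -6.47, 17.13, -45.41, 120.33]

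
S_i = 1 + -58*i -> [1, -57, -115, -173, -231]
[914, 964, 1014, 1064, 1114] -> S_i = 914 + 50*i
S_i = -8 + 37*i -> [-8, 29, 66, 103, 140]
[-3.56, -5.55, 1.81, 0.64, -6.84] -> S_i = Random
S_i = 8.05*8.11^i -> [8.05, 65.29, 529.47, 4293.96, 34824.05]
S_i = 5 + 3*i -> [5, 8, 11, 14, 17]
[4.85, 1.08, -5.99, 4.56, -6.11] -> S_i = Random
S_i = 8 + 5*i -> [8, 13, 18, 23, 28]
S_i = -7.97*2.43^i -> [-7.97, -19.37, -47.06, -114.36, -277.9]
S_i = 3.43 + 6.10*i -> [3.43, 9.53, 15.63, 21.73, 27.83]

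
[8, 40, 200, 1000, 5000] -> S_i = 8*5^i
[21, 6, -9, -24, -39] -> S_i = 21 + -15*i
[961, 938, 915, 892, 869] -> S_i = 961 + -23*i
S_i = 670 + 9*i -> [670, 679, 688, 697, 706]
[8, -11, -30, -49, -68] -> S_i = 8 + -19*i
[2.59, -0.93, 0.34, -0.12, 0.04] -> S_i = 2.59*(-0.36)^i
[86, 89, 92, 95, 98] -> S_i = 86 + 3*i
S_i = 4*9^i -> [4, 36, 324, 2916, 26244]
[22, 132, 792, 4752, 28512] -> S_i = 22*6^i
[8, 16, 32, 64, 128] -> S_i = 8*2^i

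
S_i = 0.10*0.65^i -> [0.1, 0.06, 0.04, 0.03, 0.02]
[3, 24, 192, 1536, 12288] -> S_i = 3*8^i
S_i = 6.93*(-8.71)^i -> [6.93, -60.36, 525.74, -4579.18, 39884.66]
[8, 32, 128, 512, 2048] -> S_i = 8*4^i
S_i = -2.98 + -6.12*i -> [-2.98, -9.1, -15.22, -21.34, -27.46]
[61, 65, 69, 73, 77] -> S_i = 61 + 4*i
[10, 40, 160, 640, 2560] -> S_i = 10*4^i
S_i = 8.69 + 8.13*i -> [8.69, 16.82, 24.95, 33.08, 41.21]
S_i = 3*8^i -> [3, 24, 192, 1536, 12288]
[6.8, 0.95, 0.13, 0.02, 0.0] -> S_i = 6.80*0.14^i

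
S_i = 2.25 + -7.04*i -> [2.25, -4.79, -11.83, -18.87, -25.91]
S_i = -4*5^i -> [-4, -20, -100, -500, -2500]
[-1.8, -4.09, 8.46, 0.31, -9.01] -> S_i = Random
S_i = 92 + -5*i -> [92, 87, 82, 77, 72]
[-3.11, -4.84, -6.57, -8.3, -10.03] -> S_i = -3.11 + -1.73*i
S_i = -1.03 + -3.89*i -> [-1.03, -4.92, -8.81, -12.7, -16.59]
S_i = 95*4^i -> [95, 380, 1520, 6080, 24320]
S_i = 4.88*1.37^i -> [4.88, 6.69, 9.16, 12.55, 17.19]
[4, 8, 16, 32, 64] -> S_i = 4*2^i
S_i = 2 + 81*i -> [2, 83, 164, 245, 326]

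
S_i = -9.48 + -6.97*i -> [-9.48, -16.45, -23.42, -30.39, -37.36]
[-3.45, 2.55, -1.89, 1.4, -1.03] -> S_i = -3.45*(-0.74)^i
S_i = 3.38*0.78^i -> [3.38, 2.64, 2.06, 1.6, 1.25]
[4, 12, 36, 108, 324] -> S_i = 4*3^i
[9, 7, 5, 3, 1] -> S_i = 9 + -2*i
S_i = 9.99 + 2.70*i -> [9.99, 12.69, 15.39, 18.09, 20.79]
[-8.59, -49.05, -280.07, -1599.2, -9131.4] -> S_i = -8.59*5.71^i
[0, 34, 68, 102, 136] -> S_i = 0 + 34*i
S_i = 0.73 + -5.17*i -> [0.73, -4.44, -9.61, -14.78, -19.95]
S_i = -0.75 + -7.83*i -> [-0.75, -8.58, -16.41, -24.24, -32.07]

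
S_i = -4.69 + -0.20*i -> [-4.69, -4.89, -5.09, -5.29, -5.49]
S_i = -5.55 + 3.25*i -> [-5.55, -2.3, 0.95, 4.2, 7.45]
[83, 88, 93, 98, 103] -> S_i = 83 + 5*i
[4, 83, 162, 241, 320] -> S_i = 4 + 79*i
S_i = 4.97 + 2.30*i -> [4.97, 7.27, 9.57, 11.87, 14.17]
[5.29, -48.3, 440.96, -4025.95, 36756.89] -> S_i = 5.29*(-9.13)^i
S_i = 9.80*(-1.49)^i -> [9.8, -14.6, 21.76, -32.42, 48.3]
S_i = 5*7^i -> [5, 35, 245, 1715, 12005]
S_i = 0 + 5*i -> [0, 5, 10, 15, 20]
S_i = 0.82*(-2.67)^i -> [0.82, -2.19, 5.85, -15.61, 41.67]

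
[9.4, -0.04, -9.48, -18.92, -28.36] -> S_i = 9.40 + -9.44*i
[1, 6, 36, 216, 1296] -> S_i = 1*6^i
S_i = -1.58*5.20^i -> [-1.58, -8.22, -42.72, -222.16, -1155.24]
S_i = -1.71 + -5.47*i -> [-1.71, -7.18, -12.65, -18.12, -23.59]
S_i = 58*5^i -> [58, 290, 1450, 7250, 36250]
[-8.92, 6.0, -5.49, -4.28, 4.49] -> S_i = Random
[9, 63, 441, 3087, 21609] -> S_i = 9*7^i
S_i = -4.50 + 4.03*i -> [-4.5, -0.47, 3.56, 7.59, 11.62]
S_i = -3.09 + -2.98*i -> [-3.09, -6.07, -9.05, -12.03, -15.01]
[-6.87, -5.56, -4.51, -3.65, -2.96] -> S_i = -6.87*0.81^i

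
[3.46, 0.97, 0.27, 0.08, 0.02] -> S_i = 3.46*0.28^i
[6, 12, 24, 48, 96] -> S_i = 6*2^i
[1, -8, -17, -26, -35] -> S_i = 1 + -9*i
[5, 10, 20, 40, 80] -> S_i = 5*2^i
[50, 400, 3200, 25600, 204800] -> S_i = 50*8^i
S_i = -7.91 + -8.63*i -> [-7.91, -16.54, -25.17, -33.8, -42.43]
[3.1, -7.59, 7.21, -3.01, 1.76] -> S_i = Random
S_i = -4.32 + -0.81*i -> [-4.32, -5.13, -5.94, -6.75, -7.56]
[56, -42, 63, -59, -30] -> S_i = Random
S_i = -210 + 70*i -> [-210, -140, -70, 0, 70]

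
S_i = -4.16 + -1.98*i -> [-4.16, -6.14, -8.12, -10.1, -12.08]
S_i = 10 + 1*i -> [10, 11, 12, 13, 14]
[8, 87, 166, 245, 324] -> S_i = 8 + 79*i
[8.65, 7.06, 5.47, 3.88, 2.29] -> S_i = 8.65 + -1.59*i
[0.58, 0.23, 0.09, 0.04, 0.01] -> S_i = 0.58*0.40^i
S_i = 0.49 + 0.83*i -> [0.49, 1.32, 2.15, 2.98, 3.81]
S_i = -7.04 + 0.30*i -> [-7.04, -6.74, -6.44, -6.14, -5.84]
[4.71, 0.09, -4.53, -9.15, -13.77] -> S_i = 4.71 + -4.62*i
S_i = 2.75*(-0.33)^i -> [2.75, -0.91, 0.3, -0.1, 0.03]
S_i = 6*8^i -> [6, 48, 384, 3072, 24576]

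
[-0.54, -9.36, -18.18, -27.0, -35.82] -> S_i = -0.54 + -8.82*i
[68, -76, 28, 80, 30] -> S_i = Random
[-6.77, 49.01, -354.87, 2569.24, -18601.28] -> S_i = -6.77*(-7.24)^i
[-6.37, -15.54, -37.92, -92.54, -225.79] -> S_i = -6.37*2.44^i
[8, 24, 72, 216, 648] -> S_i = 8*3^i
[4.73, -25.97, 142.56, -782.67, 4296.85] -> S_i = 4.73*(-5.49)^i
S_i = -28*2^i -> [-28, -56, -112, -224, -448]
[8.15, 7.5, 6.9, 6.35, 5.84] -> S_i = 8.15*0.92^i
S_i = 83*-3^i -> [83, -249, 747, -2241, 6723]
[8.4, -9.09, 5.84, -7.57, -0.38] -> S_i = Random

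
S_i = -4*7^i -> [-4, -28, -196, -1372, -9604]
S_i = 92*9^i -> [92, 828, 7452, 67068, 603612]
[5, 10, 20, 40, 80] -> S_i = 5*2^i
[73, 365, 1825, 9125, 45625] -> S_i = 73*5^i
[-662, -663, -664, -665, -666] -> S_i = -662 + -1*i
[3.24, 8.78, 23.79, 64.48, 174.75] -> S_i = 3.24*2.71^i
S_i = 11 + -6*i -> [11, 5, -1, -7, -13]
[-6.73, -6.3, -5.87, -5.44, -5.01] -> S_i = -6.73 + 0.43*i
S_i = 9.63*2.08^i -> [9.63, 20.03, 41.66, 86.66, 180.25]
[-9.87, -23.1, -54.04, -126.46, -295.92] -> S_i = -9.87*2.34^i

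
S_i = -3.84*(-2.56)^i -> [-3.84, 9.83, -25.17, 64.42, -164.93]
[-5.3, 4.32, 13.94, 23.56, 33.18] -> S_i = -5.30 + 9.62*i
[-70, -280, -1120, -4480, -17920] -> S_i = -70*4^i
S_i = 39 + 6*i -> [39, 45, 51, 57, 63]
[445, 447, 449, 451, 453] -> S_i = 445 + 2*i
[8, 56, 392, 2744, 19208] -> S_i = 8*7^i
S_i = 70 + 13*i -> [70, 83, 96, 109, 122]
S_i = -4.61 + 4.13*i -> [-4.61, -0.48, 3.65, 7.78, 11.91]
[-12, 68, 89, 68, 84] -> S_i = Random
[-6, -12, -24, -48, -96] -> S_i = -6*2^i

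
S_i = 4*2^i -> [4, 8, 16, 32, 64]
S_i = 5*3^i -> [5, 15, 45, 135, 405]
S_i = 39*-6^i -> [39, -234, 1404, -8424, 50544]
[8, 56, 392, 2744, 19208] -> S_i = 8*7^i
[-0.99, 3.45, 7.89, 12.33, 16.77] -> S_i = -0.99 + 4.44*i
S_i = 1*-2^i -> [1, -2, 4, -8, 16]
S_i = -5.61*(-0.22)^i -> [-5.61, 1.23, -0.27, 0.06, -0.01]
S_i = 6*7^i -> [6, 42, 294, 2058, 14406]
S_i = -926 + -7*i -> [-926, -933, -940, -947, -954]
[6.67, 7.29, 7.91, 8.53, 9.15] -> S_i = 6.67 + 0.62*i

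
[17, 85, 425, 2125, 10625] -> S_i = 17*5^i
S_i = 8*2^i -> [8, 16, 32, 64, 128]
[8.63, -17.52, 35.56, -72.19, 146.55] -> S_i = 8.63*(-2.03)^i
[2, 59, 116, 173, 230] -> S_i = 2 + 57*i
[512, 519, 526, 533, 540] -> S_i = 512 + 7*i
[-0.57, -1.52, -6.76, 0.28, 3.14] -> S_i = Random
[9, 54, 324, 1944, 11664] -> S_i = 9*6^i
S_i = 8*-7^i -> [8, -56, 392, -2744, 19208]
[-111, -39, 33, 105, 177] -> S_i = -111 + 72*i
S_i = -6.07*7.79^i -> [-6.07, -47.29, -368.35, -2869.47, -22353.14]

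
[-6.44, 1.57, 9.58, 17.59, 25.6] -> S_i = -6.44 + 8.01*i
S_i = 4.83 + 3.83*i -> [4.83, 8.66, 12.49, 16.32, 20.15]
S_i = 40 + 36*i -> [40, 76, 112, 148, 184]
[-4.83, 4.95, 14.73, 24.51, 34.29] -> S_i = -4.83 + 9.78*i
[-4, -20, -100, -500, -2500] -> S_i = -4*5^i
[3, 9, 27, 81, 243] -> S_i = 3*3^i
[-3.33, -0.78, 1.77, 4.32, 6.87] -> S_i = -3.33 + 2.55*i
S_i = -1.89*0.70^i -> [-1.89, -1.32, -0.93, -0.65, -0.45]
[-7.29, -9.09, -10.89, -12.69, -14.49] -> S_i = -7.29 + -1.80*i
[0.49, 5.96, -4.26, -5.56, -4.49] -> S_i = Random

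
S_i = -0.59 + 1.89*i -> [-0.59, 1.3, 3.19, 5.08, 6.97]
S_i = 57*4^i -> [57, 228, 912, 3648, 14592]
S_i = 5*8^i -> [5, 40, 320, 2560, 20480]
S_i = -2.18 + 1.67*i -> [-2.18, -0.51, 1.16, 2.83, 4.5]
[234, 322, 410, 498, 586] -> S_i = 234 + 88*i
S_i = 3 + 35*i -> [3, 38, 73, 108, 143]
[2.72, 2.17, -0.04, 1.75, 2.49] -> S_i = Random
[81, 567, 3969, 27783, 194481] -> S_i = 81*7^i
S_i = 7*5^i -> [7, 35, 175, 875, 4375]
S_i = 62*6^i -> [62, 372, 2232, 13392, 80352]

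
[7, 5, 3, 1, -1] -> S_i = 7 + -2*i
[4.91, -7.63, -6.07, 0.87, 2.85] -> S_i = Random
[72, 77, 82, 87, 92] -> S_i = 72 + 5*i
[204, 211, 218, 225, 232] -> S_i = 204 + 7*i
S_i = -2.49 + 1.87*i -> [-2.49, -0.62, 1.25, 3.12, 4.99]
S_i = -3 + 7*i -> [-3, 4, 11, 18, 25]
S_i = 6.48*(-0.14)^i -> [6.48, -0.91, 0.13, -0.02, 0.0]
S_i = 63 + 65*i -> [63, 128, 193, 258, 323]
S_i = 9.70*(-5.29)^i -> [9.7, -51.31, 271.45, -1435.95, 7596.17]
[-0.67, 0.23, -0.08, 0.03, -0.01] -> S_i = -0.67*(-0.34)^i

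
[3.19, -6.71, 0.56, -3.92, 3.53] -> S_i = Random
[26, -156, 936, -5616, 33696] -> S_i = 26*-6^i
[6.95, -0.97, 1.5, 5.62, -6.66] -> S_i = Random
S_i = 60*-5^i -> [60, -300, 1500, -7500, 37500]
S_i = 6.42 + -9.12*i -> [6.42, -2.7, -11.82, -20.94, -30.06]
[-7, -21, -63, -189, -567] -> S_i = -7*3^i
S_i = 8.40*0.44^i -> [8.4, 3.7, 1.63, 0.72, 0.31]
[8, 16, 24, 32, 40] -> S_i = 8 + 8*i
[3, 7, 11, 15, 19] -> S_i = 3 + 4*i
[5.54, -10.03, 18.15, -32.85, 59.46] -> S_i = 5.54*(-1.81)^i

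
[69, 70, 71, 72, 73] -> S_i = 69 + 1*i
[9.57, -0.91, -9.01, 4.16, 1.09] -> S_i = Random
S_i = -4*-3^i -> [-4, 12, -36, 108, -324]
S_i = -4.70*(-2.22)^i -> [-4.7, 10.43, -23.16, 51.42, -114.16]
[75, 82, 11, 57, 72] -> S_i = Random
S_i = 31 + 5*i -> [31, 36, 41, 46, 51]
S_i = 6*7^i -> [6, 42, 294, 2058, 14406]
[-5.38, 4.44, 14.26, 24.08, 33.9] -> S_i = -5.38 + 9.82*i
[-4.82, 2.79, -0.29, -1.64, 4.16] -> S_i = Random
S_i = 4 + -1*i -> [4, 3, 2, 1, 0]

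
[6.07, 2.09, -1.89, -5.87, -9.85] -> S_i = 6.07 + -3.98*i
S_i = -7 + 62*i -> [-7, 55, 117, 179, 241]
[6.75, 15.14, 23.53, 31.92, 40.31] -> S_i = 6.75 + 8.39*i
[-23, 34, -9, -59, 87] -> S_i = Random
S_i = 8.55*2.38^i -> [8.55, 20.35, 48.43, 115.26, 274.33]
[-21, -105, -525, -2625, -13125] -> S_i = -21*5^i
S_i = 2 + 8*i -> [2, 10, 18, 26, 34]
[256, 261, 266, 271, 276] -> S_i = 256 + 5*i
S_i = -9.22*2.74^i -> [-9.22, -25.26, -69.22, -189.66, -519.68]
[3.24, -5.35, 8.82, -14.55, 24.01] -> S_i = 3.24*(-1.65)^i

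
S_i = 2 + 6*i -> [2, 8, 14, 20, 26]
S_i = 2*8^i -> [2, 16, 128, 1024, 8192]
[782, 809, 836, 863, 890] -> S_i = 782 + 27*i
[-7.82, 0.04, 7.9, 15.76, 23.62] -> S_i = -7.82 + 7.86*i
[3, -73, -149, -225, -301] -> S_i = 3 + -76*i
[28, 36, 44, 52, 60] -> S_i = 28 + 8*i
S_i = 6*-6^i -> [6, -36, 216, -1296, 7776]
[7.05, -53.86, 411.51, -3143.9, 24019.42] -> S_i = 7.05*(-7.64)^i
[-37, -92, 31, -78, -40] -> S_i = Random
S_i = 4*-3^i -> [4, -12, 36, -108, 324]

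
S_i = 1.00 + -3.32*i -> [1.0, -2.32, -5.64, -8.96, -12.28]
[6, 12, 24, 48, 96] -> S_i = 6*2^i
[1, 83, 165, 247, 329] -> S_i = 1 + 82*i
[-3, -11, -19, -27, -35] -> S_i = -3 + -8*i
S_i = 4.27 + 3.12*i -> [4.27, 7.39, 10.51, 13.63, 16.75]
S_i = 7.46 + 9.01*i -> [7.46, 16.47, 25.48, 34.49, 43.5]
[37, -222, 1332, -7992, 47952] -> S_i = 37*-6^i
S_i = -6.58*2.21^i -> [-6.58, -14.54, -32.14, -71.02, -156.96]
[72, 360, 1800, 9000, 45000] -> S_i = 72*5^i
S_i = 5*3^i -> [5, 15, 45, 135, 405]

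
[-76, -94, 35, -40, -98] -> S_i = Random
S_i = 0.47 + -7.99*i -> [0.47, -7.52, -15.51, -23.5, -31.49]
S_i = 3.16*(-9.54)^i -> [3.16, -30.15, 287.6, -2743.67, 26174.63]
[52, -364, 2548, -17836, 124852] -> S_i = 52*-7^i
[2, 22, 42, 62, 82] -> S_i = 2 + 20*i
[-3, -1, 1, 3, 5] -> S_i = -3 + 2*i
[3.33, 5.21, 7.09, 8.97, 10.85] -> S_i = 3.33 + 1.88*i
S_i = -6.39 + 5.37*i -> [-6.39, -1.02, 4.35, 9.72, 15.09]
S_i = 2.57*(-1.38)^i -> [2.57, -3.55, 4.89, -6.75, 9.32]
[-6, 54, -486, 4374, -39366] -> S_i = -6*-9^i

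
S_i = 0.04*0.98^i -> [0.04, 0.04, 0.04, 0.04, 0.04]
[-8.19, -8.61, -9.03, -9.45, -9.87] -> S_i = -8.19 + -0.42*i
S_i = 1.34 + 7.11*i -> [1.34, 8.45, 15.56, 22.67, 29.78]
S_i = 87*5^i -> [87, 435, 2175, 10875, 54375]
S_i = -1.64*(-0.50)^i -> [-1.64, 0.82, -0.41, 0.2, -0.1]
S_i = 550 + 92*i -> [550, 642, 734, 826, 918]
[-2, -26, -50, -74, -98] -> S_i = -2 + -24*i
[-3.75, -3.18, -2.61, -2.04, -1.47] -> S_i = -3.75 + 0.57*i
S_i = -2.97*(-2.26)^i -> [-2.97, 6.71, -15.17, 34.28, -77.48]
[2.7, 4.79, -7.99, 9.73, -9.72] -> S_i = Random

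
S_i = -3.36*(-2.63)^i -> [-3.36, 8.84, -23.24, 61.12, -160.75]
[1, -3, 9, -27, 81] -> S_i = 1*-3^i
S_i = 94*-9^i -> [94, -846, 7614, -68526, 616734]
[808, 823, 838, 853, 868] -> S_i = 808 + 15*i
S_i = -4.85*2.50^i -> [-4.85, -12.12, -30.31, -75.78, -189.45]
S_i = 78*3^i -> [78, 234, 702, 2106, 6318]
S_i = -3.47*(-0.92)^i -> [-3.47, 3.19, -2.94, 2.7, -2.49]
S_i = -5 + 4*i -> [-5, -1, 3, 7, 11]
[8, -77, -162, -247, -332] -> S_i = 8 + -85*i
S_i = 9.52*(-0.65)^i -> [9.52, -6.19, 4.02, -2.61, 1.7]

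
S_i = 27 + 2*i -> [27, 29, 31, 33, 35]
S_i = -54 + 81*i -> [-54, 27, 108, 189, 270]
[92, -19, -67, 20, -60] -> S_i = Random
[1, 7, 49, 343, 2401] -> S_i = 1*7^i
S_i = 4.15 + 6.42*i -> [4.15, 10.57, 16.99, 23.41, 29.83]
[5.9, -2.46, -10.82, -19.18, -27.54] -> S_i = 5.90 + -8.36*i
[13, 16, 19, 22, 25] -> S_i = 13 + 3*i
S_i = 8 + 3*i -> [8, 11, 14, 17, 20]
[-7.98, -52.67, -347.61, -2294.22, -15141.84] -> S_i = -7.98*6.60^i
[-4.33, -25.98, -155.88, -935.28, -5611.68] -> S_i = -4.33*6.00^i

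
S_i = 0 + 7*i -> [0, 7, 14, 21, 28]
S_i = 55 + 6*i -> [55, 61, 67, 73, 79]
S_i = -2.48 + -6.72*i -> [-2.48, -9.2, -15.92, -22.64, -29.36]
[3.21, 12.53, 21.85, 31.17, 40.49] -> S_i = 3.21 + 9.32*i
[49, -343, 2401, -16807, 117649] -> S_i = 49*-7^i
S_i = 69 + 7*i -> [69, 76, 83, 90, 97]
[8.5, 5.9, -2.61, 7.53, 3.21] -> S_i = Random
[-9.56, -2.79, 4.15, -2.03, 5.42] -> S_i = Random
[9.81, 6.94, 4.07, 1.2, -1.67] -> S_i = 9.81 + -2.87*i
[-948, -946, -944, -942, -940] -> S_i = -948 + 2*i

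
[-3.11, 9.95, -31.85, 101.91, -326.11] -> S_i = -3.11*(-3.20)^i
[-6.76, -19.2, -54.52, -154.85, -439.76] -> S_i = -6.76*2.84^i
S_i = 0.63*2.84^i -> [0.63, 1.79, 5.08, 14.43, 40.98]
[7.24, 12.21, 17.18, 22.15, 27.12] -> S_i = 7.24 + 4.97*i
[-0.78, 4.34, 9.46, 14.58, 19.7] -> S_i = -0.78 + 5.12*i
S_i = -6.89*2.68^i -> [-6.89, -18.47, -49.49, -132.62, -355.43]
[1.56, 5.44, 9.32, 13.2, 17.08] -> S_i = 1.56 + 3.88*i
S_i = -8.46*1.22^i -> [-8.46, -10.32, -12.59, -15.36, -18.74]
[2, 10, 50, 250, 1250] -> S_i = 2*5^i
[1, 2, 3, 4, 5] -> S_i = 1 + 1*i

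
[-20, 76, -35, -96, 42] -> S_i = Random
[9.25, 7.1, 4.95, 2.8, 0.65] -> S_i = 9.25 + -2.15*i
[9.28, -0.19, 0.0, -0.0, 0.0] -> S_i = 9.28*(-0.02)^i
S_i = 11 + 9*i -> [11, 20, 29, 38, 47]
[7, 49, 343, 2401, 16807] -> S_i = 7*7^i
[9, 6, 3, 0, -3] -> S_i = 9 + -3*i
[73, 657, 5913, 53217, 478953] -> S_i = 73*9^i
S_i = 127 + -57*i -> [127, 70, 13, -44, -101]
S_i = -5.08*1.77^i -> [-5.08, -8.99, -15.92, -28.17, -49.86]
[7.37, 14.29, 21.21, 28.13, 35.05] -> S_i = 7.37 + 6.92*i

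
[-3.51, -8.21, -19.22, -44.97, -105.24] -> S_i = -3.51*2.34^i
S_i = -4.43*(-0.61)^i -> [-4.43, 2.7, -1.65, 1.01, -0.61]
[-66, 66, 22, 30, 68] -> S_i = Random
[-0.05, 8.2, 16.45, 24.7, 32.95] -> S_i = -0.05 + 8.25*i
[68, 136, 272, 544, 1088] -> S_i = 68*2^i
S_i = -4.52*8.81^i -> [-4.52, -39.82, -350.82, -3090.77, -27229.65]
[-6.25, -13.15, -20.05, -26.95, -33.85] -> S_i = -6.25 + -6.90*i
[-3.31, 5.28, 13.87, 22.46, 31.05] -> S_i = -3.31 + 8.59*i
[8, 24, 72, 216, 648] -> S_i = 8*3^i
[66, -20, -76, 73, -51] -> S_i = Random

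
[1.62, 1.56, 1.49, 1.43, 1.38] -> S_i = 1.62*0.96^i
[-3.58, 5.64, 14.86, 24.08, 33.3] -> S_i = -3.58 + 9.22*i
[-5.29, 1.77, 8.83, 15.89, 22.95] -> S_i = -5.29 + 7.06*i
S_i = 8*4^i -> [8, 32, 128, 512, 2048]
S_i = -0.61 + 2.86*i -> [-0.61, 2.25, 5.11, 7.97, 10.83]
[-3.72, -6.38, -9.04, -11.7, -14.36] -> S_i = -3.72 + -2.66*i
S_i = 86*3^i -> [86, 258, 774, 2322, 6966]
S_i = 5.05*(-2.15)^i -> [5.05, -10.86, 23.34, -50.19, 107.91]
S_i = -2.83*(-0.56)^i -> [-2.83, 1.58, -0.89, 0.5, -0.28]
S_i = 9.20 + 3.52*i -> [9.2, 12.72, 16.24, 19.76, 23.28]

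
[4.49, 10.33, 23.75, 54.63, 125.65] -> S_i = 4.49*2.30^i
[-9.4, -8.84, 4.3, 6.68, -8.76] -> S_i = Random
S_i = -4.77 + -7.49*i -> [-4.77, -12.26, -19.75, -27.24, -34.73]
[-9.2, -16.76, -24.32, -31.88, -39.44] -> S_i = -9.20 + -7.56*i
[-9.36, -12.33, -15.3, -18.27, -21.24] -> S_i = -9.36 + -2.97*i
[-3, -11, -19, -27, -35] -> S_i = -3 + -8*i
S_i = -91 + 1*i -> [-91, -90, -89, -88, -87]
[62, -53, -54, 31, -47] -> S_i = Random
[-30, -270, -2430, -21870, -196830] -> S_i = -30*9^i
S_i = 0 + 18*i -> [0, 18, 36, 54, 72]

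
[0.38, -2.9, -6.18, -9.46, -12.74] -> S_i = 0.38 + -3.28*i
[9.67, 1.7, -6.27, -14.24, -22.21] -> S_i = 9.67 + -7.97*i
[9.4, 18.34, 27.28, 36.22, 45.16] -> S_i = 9.40 + 8.94*i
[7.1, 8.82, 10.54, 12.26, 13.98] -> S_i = 7.10 + 1.72*i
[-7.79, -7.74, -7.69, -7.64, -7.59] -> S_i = -7.79 + 0.05*i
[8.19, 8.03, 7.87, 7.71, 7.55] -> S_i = 8.19*0.98^i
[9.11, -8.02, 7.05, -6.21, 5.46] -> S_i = 9.11*(-0.88)^i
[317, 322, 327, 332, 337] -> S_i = 317 + 5*i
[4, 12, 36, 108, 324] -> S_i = 4*3^i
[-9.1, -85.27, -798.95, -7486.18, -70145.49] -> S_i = -9.10*9.37^i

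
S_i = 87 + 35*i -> [87, 122, 157, 192, 227]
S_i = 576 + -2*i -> [576, 574, 572, 570, 568]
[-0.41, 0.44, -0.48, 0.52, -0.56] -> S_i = -0.41*(-1.08)^i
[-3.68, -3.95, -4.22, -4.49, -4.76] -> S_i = -3.68 + -0.27*i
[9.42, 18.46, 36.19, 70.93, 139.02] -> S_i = 9.42*1.96^i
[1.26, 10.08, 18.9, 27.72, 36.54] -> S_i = 1.26 + 8.82*i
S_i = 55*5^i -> [55, 275, 1375, 6875, 34375]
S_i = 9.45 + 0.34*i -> [9.45, 9.79, 10.13, 10.47, 10.81]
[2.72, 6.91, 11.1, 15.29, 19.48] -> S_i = 2.72 + 4.19*i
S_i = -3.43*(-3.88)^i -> [-3.43, 13.31, -51.64, 200.35, -777.36]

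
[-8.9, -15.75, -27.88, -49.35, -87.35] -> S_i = -8.90*1.77^i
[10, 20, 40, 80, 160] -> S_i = 10*2^i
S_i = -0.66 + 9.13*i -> [-0.66, 8.47, 17.6, 26.73, 35.86]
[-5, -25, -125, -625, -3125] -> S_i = -5*5^i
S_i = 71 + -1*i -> [71, 70, 69, 68, 67]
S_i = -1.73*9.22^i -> [-1.73, -15.95, -147.06, -1355.93, -12501.72]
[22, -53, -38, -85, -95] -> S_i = Random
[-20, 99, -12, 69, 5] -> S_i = Random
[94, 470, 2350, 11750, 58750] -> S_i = 94*5^i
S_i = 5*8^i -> [5, 40, 320, 2560, 20480]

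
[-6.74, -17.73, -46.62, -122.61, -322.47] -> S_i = -6.74*2.63^i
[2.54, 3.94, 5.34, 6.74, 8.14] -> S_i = 2.54 + 1.40*i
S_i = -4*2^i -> [-4, -8, -16, -32, -64]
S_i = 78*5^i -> [78, 390, 1950, 9750, 48750]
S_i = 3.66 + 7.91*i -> [3.66, 11.57, 19.48, 27.39, 35.3]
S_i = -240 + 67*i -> [-240, -173, -106, -39, 28]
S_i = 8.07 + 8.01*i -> [8.07, 16.08, 24.09, 32.1, 40.11]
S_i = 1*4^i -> [1, 4, 16, 64, 256]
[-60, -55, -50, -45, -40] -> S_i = -60 + 5*i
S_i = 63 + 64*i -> [63, 127, 191, 255, 319]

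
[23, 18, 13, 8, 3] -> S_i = 23 + -5*i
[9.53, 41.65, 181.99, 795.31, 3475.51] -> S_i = 9.53*4.37^i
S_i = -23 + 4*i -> [-23, -19, -15, -11, -7]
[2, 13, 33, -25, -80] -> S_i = Random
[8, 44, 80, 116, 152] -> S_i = 8 + 36*i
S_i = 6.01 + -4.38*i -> [6.01, 1.63, -2.75, -7.13, -11.51]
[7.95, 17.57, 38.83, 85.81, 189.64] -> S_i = 7.95*2.21^i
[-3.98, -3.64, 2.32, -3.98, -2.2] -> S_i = Random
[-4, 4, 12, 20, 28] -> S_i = -4 + 8*i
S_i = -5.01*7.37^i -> [-5.01, -36.92, -272.13, -2005.58, -14781.13]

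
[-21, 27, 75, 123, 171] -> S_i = -21 + 48*i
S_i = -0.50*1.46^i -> [-0.5, -0.73, -1.07, -1.56, -2.27]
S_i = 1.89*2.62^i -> [1.89, 4.95, 12.97, 33.99, 89.06]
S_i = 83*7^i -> [83, 581, 4067, 28469, 199283]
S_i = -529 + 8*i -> [-529, -521, -513, -505, -497]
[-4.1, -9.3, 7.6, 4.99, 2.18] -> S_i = Random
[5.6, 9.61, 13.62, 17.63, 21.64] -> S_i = 5.60 + 4.01*i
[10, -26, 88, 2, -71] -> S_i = Random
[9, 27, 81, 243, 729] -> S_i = 9*3^i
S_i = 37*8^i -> [37, 296, 2368, 18944, 151552]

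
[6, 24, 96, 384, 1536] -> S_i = 6*4^i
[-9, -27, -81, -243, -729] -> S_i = -9*3^i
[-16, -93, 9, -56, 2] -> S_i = Random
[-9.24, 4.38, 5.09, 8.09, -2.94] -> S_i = Random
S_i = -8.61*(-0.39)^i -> [-8.61, 3.36, -1.31, 0.51, -0.2]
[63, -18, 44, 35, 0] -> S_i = Random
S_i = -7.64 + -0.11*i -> [-7.64, -7.75, -7.86, -7.97, -8.08]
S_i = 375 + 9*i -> [375, 384, 393, 402, 411]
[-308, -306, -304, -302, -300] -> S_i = -308 + 2*i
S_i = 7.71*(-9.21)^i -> [7.71, -71.01, 653.99, -6023.28, 55474.44]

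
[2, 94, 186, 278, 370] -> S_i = 2 + 92*i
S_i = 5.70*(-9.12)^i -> [5.7, -51.98, 474.09, -4323.74, 39432.49]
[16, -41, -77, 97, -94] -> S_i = Random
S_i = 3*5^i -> [3, 15, 75, 375, 1875]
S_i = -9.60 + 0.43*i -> [-9.6, -9.17, -8.74, -8.31, -7.88]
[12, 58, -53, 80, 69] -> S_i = Random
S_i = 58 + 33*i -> [58, 91, 124, 157, 190]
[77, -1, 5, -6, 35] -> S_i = Random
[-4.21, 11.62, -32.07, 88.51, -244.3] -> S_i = -4.21*(-2.76)^i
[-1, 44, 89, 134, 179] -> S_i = -1 + 45*i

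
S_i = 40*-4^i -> [40, -160, 640, -2560, 10240]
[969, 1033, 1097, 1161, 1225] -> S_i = 969 + 64*i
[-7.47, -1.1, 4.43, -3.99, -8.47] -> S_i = Random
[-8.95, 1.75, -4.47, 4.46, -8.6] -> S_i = Random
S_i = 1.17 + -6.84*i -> [1.17, -5.67, -12.51, -19.35, -26.19]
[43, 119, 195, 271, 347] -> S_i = 43 + 76*i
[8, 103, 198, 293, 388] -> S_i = 8 + 95*i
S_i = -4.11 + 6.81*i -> [-4.11, 2.7, 9.51, 16.32, 23.13]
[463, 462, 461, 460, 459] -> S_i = 463 + -1*i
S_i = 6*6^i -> [6, 36, 216, 1296, 7776]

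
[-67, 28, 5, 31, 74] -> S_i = Random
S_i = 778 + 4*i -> [778, 782, 786, 790, 794]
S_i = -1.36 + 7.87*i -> [-1.36, 6.51, 14.38, 22.25, 30.12]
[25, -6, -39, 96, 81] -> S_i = Random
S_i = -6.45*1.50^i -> [-6.45, -9.68, -14.51, -21.77, -32.65]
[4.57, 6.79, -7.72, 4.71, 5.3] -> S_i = Random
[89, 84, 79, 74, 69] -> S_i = 89 + -5*i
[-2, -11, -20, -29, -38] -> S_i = -2 + -9*i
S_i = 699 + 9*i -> [699, 708, 717, 726, 735]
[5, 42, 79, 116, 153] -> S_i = 5 + 37*i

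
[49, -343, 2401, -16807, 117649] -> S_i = 49*-7^i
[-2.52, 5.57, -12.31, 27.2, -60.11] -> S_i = -2.52*(-2.21)^i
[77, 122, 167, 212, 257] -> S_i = 77 + 45*i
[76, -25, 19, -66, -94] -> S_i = Random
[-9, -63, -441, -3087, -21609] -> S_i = -9*7^i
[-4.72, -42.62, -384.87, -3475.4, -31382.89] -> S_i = -4.72*9.03^i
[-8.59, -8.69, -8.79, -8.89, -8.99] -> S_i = -8.59 + -0.10*i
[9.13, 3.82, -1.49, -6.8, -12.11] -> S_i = 9.13 + -5.31*i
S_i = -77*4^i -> [-77, -308, -1232, -4928, -19712]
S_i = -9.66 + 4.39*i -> [-9.66, -5.27, -0.88, 3.51, 7.9]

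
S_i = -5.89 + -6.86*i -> [-5.89, -12.75, -19.61, -26.47, -33.33]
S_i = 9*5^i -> [9, 45, 225, 1125, 5625]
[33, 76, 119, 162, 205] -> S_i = 33 + 43*i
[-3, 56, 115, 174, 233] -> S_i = -3 + 59*i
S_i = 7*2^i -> [7, 14, 28, 56, 112]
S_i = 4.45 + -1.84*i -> [4.45, 2.61, 0.77, -1.07, -2.91]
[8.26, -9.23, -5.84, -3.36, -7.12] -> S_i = Random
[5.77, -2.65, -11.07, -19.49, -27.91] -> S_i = 5.77 + -8.42*i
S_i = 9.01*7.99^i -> [9.01, 71.99, 575.2, 4595.84, 36720.78]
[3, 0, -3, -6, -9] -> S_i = 3 + -3*i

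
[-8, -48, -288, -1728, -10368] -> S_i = -8*6^i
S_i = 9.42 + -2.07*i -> [9.42, 7.35, 5.28, 3.21, 1.14]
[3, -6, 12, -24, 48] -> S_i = 3*-2^i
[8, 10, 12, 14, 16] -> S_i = 8 + 2*i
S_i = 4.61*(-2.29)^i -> [4.61, -10.56, 24.18, -55.36, 126.78]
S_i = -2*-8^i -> [-2, 16, -128, 1024, -8192]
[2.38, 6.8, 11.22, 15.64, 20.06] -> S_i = 2.38 + 4.42*i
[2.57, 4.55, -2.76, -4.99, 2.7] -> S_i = Random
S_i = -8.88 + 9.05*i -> [-8.88, 0.17, 9.22, 18.27, 27.32]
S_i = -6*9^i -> [-6, -54, -486, -4374, -39366]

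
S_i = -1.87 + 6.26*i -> [-1.87, 4.39, 10.65, 16.91, 23.17]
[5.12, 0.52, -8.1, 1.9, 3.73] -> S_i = Random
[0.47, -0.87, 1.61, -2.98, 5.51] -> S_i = 0.47*(-1.85)^i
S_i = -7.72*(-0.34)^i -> [-7.72, 2.62, -0.89, 0.3, -0.1]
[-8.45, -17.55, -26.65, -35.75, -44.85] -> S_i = -8.45 + -9.10*i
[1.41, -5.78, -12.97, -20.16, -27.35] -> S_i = 1.41 + -7.19*i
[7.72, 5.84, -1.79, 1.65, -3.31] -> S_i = Random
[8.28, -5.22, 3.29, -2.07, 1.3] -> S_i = 8.28*(-0.63)^i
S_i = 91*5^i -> [91, 455, 2275, 11375, 56875]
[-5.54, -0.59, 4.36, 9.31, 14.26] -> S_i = -5.54 + 4.95*i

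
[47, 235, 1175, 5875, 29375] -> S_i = 47*5^i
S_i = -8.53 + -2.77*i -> [-8.53, -11.3, -14.07, -16.84, -19.61]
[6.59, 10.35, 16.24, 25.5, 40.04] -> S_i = 6.59*1.57^i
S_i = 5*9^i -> [5, 45, 405, 3645, 32805]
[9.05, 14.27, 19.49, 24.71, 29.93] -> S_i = 9.05 + 5.22*i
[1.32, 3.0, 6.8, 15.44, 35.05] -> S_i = 1.32*2.27^i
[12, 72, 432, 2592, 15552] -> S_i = 12*6^i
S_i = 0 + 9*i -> [0, 9, 18, 27, 36]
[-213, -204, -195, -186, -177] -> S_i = -213 + 9*i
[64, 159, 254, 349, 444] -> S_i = 64 + 95*i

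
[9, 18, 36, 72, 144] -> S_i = 9*2^i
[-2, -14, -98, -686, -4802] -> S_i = -2*7^i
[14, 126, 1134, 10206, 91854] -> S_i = 14*9^i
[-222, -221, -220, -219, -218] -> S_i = -222 + 1*i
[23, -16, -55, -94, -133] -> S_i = 23 + -39*i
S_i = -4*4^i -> [-4, -16, -64, -256, -1024]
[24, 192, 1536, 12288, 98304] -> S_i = 24*8^i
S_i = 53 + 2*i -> [53, 55, 57, 59, 61]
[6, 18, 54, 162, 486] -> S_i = 6*3^i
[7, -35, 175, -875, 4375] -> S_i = 7*-5^i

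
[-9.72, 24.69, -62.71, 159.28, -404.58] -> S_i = -9.72*(-2.54)^i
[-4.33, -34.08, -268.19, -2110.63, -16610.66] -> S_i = -4.33*7.87^i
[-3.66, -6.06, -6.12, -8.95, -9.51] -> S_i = Random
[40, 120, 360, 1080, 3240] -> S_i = 40*3^i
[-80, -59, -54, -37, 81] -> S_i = Random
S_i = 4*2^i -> [4, 8, 16, 32, 64]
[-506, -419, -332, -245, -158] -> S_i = -506 + 87*i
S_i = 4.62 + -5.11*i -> [4.62, -0.49, -5.6, -10.71, -15.82]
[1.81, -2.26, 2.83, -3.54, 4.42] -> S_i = 1.81*(-1.25)^i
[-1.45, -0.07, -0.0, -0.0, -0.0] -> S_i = -1.45*0.05^i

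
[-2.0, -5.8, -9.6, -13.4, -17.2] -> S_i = -2.00 + -3.80*i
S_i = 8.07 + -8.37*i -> [8.07, -0.3, -8.67, -17.04, -25.41]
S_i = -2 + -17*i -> [-2, -19, -36, -53, -70]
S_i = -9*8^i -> [-9, -72, -576, -4608, -36864]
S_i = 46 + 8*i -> [46, 54, 62, 70, 78]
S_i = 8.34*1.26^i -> [8.34, 10.51, 13.24, 16.68, 21.02]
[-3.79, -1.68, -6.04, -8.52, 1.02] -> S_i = Random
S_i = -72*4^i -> [-72, -288, -1152, -4608, -18432]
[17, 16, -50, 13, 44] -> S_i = Random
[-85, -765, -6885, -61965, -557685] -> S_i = -85*9^i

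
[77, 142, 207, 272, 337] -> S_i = 77 + 65*i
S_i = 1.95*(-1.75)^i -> [1.95, -3.41, 5.97, -10.45, 18.29]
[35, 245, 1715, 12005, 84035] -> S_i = 35*7^i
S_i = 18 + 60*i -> [18, 78, 138, 198, 258]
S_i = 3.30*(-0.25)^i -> [3.3, -0.82, 0.21, -0.05, 0.01]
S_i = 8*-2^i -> [8, -16, 32, -64, 128]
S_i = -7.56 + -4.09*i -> [-7.56, -11.65, -15.74, -19.83, -23.92]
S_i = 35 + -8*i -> [35, 27, 19, 11, 3]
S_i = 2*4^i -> [2, 8, 32, 128, 512]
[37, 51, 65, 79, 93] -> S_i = 37 + 14*i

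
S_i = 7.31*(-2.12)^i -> [7.31, -15.5, 32.85, -69.65, 147.66]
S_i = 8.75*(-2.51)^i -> [8.75, -21.96, 55.13, -138.37, 347.3]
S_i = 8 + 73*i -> [8, 81, 154, 227, 300]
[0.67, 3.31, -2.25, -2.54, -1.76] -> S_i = Random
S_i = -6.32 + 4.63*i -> [-6.32, -1.69, 2.94, 7.57, 12.2]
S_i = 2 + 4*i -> [2, 6, 10, 14, 18]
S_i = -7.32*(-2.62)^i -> [-7.32, 19.18, -50.25, 131.65, -344.92]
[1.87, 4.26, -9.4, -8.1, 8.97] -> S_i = Random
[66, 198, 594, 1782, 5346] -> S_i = 66*3^i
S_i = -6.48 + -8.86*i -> [-6.48, -15.34, -24.2, -33.06, -41.92]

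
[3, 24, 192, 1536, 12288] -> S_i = 3*8^i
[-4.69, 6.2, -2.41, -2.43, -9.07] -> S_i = Random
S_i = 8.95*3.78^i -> [8.95, 33.83, 127.88, 483.39, 1827.22]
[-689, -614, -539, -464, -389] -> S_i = -689 + 75*i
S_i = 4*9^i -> [4, 36, 324, 2916, 26244]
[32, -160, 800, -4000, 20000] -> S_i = 32*-5^i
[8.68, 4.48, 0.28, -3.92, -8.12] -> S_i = 8.68 + -4.20*i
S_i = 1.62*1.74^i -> [1.62, 2.82, 4.9, 8.53, 14.85]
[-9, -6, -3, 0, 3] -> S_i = -9 + 3*i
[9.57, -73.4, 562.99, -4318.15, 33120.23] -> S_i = 9.57*(-7.67)^i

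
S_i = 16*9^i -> [16, 144, 1296, 11664, 104976]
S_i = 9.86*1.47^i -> [9.86, 14.49, 21.31, 31.32, 46.04]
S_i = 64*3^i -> [64, 192, 576, 1728, 5184]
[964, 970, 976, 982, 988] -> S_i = 964 + 6*i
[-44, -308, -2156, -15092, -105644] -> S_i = -44*7^i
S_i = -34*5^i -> [-34, -170, -850, -4250, -21250]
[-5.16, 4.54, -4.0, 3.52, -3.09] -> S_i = -5.16*(-0.88)^i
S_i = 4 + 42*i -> [4, 46, 88, 130, 172]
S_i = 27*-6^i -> [27, -162, 972, -5832, 34992]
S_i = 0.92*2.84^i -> [0.92, 2.61, 7.42, 21.07, 59.85]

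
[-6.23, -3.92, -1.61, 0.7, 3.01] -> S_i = -6.23 + 2.31*i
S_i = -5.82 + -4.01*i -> [-5.82, -9.83, -13.84, -17.85, -21.86]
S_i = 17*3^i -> [17, 51, 153, 459, 1377]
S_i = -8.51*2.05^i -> [-8.51, -17.45, -35.76, -73.31, -150.3]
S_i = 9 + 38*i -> [9, 47, 85, 123, 161]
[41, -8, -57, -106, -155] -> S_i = 41 + -49*i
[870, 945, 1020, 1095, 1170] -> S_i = 870 + 75*i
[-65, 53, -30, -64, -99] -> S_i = Random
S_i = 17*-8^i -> [17, -136, 1088, -8704, 69632]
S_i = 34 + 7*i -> [34, 41, 48, 55, 62]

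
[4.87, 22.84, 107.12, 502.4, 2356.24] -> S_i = 4.87*4.69^i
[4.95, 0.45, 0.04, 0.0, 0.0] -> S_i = 4.95*0.09^i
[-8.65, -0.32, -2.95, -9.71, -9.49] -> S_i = Random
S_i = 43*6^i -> [43, 258, 1548, 9288, 55728]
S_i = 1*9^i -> [1, 9, 81, 729, 6561]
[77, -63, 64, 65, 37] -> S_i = Random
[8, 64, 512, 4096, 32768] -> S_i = 8*8^i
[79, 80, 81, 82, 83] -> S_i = 79 + 1*i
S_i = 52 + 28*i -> [52, 80, 108, 136, 164]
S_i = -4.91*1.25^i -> [-4.91, -6.14, -7.67, -9.59, -11.99]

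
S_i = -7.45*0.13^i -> [-7.45, -0.97, -0.13, -0.02, -0.0]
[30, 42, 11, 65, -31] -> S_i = Random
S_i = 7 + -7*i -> [7, 0, -7, -14, -21]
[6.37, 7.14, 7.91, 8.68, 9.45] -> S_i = 6.37 + 0.77*i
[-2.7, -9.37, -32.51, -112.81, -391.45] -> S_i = -2.70*3.47^i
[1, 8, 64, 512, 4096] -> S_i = 1*8^i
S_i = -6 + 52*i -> [-6, 46, 98, 150, 202]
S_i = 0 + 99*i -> [0, 99, 198, 297, 396]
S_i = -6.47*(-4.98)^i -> [-6.47, 32.22, -160.46, 799.08, -3979.44]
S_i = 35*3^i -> [35, 105, 315, 945, 2835]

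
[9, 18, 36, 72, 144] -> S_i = 9*2^i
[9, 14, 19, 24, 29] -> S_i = 9 + 5*i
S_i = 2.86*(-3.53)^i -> [2.86, -10.1, 35.64, -125.8, 444.08]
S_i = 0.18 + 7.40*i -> [0.18, 7.58, 14.98, 22.38, 29.78]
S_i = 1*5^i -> [1, 5, 25, 125, 625]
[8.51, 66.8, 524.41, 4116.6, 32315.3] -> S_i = 8.51*7.85^i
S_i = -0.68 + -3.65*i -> [-0.68, -4.33, -7.98, -11.63, -15.28]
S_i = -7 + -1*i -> [-7, -8, -9, -10, -11]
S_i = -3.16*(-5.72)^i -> [-3.16, 18.08, -103.39, 591.39, -3382.76]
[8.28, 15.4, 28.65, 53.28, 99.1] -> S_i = 8.28*1.86^i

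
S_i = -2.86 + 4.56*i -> [-2.86, 1.7, 6.26, 10.82, 15.38]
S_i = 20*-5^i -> [20, -100, 500, -2500, 12500]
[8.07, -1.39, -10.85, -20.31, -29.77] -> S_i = 8.07 + -9.46*i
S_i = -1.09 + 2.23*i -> [-1.09, 1.14, 3.37, 5.6, 7.83]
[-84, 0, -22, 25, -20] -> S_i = Random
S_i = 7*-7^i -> [7, -49, 343, -2401, 16807]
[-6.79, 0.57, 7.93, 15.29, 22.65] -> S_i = -6.79 + 7.36*i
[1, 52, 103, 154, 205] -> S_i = 1 + 51*i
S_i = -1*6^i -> [-1, -6, -36, -216, -1296]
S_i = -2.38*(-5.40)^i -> [-2.38, 12.85, -69.4, 374.76, -2023.73]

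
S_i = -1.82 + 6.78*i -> [-1.82, 4.96, 11.74, 18.52, 25.3]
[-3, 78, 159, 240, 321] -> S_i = -3 + 81*i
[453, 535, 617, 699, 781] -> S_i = 453 + 82*i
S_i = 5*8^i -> [5, 40, 320, 2560, 20480]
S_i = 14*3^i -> [14, 42, 126, 378, 1134]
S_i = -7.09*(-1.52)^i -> [-7.09, 10.78, -16.38, 24.9, -37.85]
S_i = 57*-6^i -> [57, -342, 2052, -12312, 73872]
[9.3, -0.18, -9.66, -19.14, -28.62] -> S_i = 9.30 + -9.48*i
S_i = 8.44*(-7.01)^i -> [8.44, -59.16, 414.74, -2907.34, 20380.49]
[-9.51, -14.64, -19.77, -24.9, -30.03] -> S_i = -9.51 + -5.13*i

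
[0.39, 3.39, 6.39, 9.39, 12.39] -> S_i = 0.39 + 3.00*i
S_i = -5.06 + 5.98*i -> [-5.06, 0.92, 6.9, 12.88, 18.86]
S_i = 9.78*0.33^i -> [9.78, 3.23, 1.07, 0.35, 0.12]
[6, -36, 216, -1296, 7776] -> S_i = 6*-6^i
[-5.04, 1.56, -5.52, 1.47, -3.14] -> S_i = Random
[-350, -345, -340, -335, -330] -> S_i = -350 + 5*i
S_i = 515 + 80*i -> [515, 595, 675, 755, 835]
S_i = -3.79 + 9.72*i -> [-3.79, 5.93, 15.65, 25.37, 35.09]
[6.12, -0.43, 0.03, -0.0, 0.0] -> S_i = 6.12*(-0.07)^i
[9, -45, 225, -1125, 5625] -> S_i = 9*-5^i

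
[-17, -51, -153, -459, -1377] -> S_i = -17*3^i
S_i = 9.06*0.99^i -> [9.06, 8.97, 8.88, 8.79, 8.7]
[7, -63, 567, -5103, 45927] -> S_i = 7*-9^i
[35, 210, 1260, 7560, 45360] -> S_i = 35*6^i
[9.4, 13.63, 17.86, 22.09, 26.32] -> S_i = 9.40 + 4.23*i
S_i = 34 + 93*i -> [34, 127, 220, 313, 406]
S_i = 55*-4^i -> [55, -220, 880, -3520, 14080]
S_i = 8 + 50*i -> [8, 58, 108, 158, 208]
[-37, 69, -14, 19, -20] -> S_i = Random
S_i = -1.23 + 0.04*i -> [-1.23, -1.19, -1.15, -1.11, -1.07]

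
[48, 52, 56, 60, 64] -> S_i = 48 + 4*i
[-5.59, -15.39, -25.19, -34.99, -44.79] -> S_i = -5.59 + -9.80*i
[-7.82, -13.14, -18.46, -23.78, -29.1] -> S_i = -7.82 + -5.32*i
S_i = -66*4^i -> [-66, -264, -1056, -4224, -16896]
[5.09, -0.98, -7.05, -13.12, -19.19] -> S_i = 5.09 + -6.07*i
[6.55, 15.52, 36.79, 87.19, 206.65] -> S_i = 6.55*2.37^i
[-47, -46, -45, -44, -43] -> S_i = -47 + 1*i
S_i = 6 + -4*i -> [6, 2, -2, -6, -10]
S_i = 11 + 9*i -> [11, 20, 29, 38, 47]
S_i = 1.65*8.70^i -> [1.65, 14.35, 124.89, 1086.53, 9452.81]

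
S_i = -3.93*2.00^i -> [-3.93, -7.86, -15.72, -31.44, -62.88]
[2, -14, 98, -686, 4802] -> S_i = 2*-7^i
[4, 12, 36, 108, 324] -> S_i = 4*3^i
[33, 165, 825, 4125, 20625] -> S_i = 33*5^i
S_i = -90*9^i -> [-90, -810, -7290, -65610, -590490]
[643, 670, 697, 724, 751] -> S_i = 643 + 27*i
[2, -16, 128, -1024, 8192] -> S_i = 2*-8^i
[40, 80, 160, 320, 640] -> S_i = 40*2^i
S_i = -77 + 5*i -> [-77, -72, -67, -62, -57]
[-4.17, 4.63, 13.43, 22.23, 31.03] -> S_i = -4.17 + 8.80*i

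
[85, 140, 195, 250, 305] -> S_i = 85 + 55*i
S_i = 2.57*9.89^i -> [2.57, 25.42, 251.38, 2486.12, 24587.72]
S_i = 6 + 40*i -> [6, 46, 86, 126, 166]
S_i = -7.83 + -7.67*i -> [-7.83, -15.5, -23.17, -30.84, -38.51]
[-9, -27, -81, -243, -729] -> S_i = -9*3^i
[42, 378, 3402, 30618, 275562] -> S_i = 42*9^i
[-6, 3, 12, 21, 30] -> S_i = -6 + 9*i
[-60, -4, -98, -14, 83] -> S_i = Random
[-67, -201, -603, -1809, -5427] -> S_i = -67*3^i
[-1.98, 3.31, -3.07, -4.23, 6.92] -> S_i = Random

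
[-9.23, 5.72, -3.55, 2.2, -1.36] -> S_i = -9.23*(-0.62)^i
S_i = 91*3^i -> [91, 273, 819, 2457, 7371]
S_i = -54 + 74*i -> [-54, 20, 94, 168, 242]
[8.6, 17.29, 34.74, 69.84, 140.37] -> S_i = 8.60*2.01^i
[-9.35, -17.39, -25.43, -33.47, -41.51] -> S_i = -9.35 + -8.04*i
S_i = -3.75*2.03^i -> [-3.75, -7.61, -15.45, -31.37, -63.68]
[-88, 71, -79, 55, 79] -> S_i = Random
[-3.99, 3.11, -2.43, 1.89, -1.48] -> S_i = -3.99*(-0.78)^i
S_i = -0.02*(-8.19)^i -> [-0.02, 0.16, -1.34, 10.99, -89.98]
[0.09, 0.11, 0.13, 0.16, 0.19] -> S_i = 0.09*1.21^i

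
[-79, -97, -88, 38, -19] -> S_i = Random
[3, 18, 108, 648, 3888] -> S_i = 3*6^i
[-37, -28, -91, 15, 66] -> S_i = Random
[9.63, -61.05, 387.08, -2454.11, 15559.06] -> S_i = 9.63*(-6.34)^i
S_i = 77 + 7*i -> [77, 84, 91, 98, 105]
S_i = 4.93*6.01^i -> [4.93, 29.63, 178.07, 1070.21, 6431.98]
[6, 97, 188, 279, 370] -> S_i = 6 + 91*i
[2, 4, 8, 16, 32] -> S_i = 2*2^i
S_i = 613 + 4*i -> [613, 617, 621, 625, 629]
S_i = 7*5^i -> [7, 35, 175, 875, 4375]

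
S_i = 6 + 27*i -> [6, 33, 60, 87, 114]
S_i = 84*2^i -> [84, 168, 336, 672, 1344]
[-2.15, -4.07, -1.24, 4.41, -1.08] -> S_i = Random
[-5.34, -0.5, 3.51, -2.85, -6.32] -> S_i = Random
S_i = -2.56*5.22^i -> [-2.56, -13.36, -69.76, -364.13, -1900.74]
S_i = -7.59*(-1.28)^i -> [-7.59, 9.72, -12.44, 15.92, -20.37]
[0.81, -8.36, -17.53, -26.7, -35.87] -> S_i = 0.81 + -9.17*i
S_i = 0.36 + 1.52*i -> [0.36, 1.88, 3.4, 4.92, 6.44]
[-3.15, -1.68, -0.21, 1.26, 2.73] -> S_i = -3.15 + 1.47*i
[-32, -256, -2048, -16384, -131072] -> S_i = -32*8^i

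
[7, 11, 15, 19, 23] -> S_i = 7 + 4*i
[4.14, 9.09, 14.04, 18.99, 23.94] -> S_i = 4.14 + 4.95*i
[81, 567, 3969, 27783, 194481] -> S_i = 81*7^i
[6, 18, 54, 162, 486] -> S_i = 6*3^i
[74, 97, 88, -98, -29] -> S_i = Random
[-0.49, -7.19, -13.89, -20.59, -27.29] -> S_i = -0.49 + -6.70*i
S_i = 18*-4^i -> [18, -72, 288, -1152, 4608]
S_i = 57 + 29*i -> [57, 86, 115, 144, 173]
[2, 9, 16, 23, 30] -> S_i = 2 + 7*i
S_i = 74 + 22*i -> [74, 96, 118, 140, 162]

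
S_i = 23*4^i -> [23, 92, 368, 1472, 5888]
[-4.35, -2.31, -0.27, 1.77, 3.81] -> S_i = -4.35 + 2.04*i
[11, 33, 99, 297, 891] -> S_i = 11*3^i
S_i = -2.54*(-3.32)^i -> [-2.54, 8.43, -28.0, 92.95, -308.59]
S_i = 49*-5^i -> [49, -245, 1225, -6125, 30625]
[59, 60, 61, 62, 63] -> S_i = 59 + 1*i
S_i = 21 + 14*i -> [21, 35, 49, 63, 77]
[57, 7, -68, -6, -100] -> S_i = Random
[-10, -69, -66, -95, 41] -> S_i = Random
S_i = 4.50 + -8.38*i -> [4.5, -3.88, -12.26, -20.64, -29.02]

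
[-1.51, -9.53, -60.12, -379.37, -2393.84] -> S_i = -1.51*6.31^i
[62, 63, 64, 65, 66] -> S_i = 62 + 1*i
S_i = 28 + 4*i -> [28, 32, 36, 40, 44]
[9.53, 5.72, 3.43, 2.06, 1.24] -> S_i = 9.53*0.60^i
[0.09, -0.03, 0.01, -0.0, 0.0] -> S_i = 0.09*(-0.36)^i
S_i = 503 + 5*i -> [503, 508, 513, 518, 523]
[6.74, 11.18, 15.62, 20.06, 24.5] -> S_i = 6.74 + 4.44*i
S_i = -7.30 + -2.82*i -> [-7.3, -10.12, -12.94, -15.76, -18.58]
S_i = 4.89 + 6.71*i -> [4.89, 11.6, 18.31, 25.02, 31.73]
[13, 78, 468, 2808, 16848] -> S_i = 13*6^i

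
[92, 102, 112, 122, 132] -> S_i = 92 + 10*i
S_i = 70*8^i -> [70, 560, 4480, 35840, 286720]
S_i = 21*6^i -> [21, 126, 756, 4536, 27216]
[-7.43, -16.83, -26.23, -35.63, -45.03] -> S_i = -7.43 + -9.40*i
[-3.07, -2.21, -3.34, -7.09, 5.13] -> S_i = Random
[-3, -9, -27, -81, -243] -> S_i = -3*3^i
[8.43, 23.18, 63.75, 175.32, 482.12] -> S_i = 8.43*2.75^i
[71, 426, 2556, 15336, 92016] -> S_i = 71*6^i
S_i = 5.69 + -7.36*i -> [5.69, -1.67, -9.03, -16.39, -23.75]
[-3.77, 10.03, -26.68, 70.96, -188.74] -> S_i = -3.77*(-2.66)^i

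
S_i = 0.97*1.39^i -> [0.97, 1.35, 1.87, 2.61, 3.62]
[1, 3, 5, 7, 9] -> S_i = 1 + 2*i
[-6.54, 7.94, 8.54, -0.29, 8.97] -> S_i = Random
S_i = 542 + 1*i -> [542, 543, 544, 545, 546]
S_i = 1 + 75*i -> [1, 76, 151, 226, 301]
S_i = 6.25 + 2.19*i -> [6.25, 8.44, 10.63, 12.82, 15.01]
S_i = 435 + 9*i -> [435, 444, 453, 462, 471]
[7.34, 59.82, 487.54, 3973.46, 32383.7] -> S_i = 7.34*8.15^i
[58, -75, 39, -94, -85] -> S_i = Random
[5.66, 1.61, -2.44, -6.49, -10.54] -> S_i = 5.66 + -4.05*i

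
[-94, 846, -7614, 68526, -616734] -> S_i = -94*-9^i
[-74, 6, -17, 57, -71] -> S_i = Random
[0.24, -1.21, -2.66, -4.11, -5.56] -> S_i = 0.24 + -1.45*i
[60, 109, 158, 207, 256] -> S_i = 60 + 49*i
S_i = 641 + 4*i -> [641, 645, 649, 653, 657]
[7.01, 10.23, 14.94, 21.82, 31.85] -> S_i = 7.01*1.46^i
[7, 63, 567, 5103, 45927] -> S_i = 7*9^i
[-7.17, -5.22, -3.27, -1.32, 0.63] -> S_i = -7.17 + 1.95*i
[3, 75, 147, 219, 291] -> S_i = 3 + 72*i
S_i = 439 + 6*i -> [439, 445, 451, 457, 463]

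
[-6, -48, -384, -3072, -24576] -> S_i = -6*8^i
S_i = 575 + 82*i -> [575, 657, 739, 821, 903]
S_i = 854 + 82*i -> [854, 936, 1018, 1100, 1182]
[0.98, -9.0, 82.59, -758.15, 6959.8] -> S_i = 0.98*(-9.18)^i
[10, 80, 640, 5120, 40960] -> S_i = 10*8^i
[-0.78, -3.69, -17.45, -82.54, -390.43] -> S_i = -0.78*4.73^i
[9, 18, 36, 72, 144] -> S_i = 9*2^i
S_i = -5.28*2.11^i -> [-5.28, -11.14, -23.51, -49.6, -104.66]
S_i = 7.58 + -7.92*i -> [7.58, -0.34, -8.26, -16.18, -24.1]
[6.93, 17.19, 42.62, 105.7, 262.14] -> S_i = 6.93*2.48^i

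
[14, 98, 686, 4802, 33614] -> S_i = 14*7^i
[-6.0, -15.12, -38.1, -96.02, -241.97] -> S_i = -6.00*2.52^i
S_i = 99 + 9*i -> [99, 108, 117, 126, 135]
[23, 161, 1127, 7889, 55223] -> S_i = 23*7^i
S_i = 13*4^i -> [13, 52, 208, 832, 3328]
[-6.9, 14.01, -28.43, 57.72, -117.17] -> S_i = -6.90*(-2.03)^i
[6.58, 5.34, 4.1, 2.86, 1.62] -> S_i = 6.58 + -1.24*i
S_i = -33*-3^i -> [-33, 99, -297, 891, -2673]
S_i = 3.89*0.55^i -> [3.89, 2.14, 1.18, 0.65, 0.36]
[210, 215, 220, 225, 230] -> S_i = 210 + 5*i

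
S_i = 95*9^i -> [95, 855, 7695, 69255, 623295]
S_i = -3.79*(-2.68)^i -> [-3.79, 10.16, -27.22, 72.95, -195.51]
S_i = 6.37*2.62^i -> [6.37, 16.69, 43.73, 114.56, 300.15]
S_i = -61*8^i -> [-61, -488, -3904, -31232, -249856]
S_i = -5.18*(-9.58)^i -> [-5.18, 49.62, -475.4, 4554.35, -43630.66]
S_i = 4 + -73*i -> [4, -69, -142, -215, -288]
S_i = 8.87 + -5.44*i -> [8.87, 3.43, -2.01, -7.45, -12.89]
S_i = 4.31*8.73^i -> [4.31, 37.63, 328.48, 2867.61, 25034.23]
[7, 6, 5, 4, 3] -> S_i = 7 + -1*i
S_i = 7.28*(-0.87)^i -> [7.28, -6.33, 5.51, -4.79, 4.17]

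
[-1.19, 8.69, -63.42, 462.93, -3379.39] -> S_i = -1.19*(-7.30)^i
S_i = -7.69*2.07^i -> [-7.69, -15.92, -32.95, -68.21, -141.19]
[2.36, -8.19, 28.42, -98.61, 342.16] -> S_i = 2.36*(-3.47)^i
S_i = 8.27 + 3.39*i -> [8.27, 11.66, 15.05, 18.44, 21.83]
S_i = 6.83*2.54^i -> [6.83, 17.35, 44.06, 111.92, 284.29]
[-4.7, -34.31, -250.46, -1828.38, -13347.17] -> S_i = -4.70*7.30^i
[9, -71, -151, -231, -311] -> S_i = 9 + -80*i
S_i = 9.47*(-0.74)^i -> [9.47, -7.01, 5.19, -3.84, 2.84]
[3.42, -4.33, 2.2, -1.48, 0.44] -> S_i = Random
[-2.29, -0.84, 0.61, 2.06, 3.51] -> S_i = -2.29 + 1.45*i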